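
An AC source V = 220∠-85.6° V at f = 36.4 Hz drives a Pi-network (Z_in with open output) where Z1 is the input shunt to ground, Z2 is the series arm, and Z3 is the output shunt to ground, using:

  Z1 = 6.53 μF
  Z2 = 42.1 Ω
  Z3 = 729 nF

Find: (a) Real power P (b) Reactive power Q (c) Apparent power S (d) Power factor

Step 1 — Angular frequency: ω = 2π·f = 2π·36.4 = 228.7 rad/s.
Step 2 — Component impedances:
  Z1: Z = 1/(jωC) = -j/(ω·C) = 0 - j669.6 Ω
  Z2: Z = R = 42.1 Ω
  Z3: Z = 1/(jωC) = -j/(ω·C) = 0 - j5998 Ω
Step 3 — With open output, the series arm Z2 and the output shunt Z3 appear in series to ground: Z2 + Z3 = 42.1 - j5998 Ω.
Step 4 — Parallel with input shunt Z1: Z_in = Z1 || (Z2 + Z3) = 0.4246 - j602.3 Ω = 602.3∠-90.0° Ω.
Step 5 — Source phasor: V = 220∠-85.6° V = 16.88 - j219.4 V.
Step 6 — Current: I = V / Z = 0.3642 + j0.02776 A = 0.3652∠4.4° A.
Step 7 — Complex power: S = V·I* = 0.05664 - j80.35 VA.
Step 8 — Real power: P = Re(S) = 0.05664 W.
Step 9 — Reactive power: Q = Im(S) = -80.35 VAR.
Step 10 — Apparent power: |S| = 80.35 VA.
Step 11 — Power factor: PF = P/|S| = 0.0007049 (leading).

(a) P = 0.05664 W  (b) Q = -80.35 VAR  (c) S = 80.35 VA  (d) PF = 0.0007049 (leading)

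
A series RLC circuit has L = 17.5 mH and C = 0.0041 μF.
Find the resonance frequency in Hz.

Step 1 — Resonance condition Im(Z)=0 gives ω₀ = 1/√(LC).
Step 2 — ω₀ = 1/√(0.0175·4.1e-09) = 1.181e+05 rad/s.
Step 3 — f₀ = ω₀/(2π) = 1.879e+04 Hz.

f₀ = 1.879e+04 Hz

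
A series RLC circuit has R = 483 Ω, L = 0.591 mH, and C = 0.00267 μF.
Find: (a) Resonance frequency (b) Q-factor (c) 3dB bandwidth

Step 1 — Resonance: ω₀ = 1/√(LC) = 1/√(0.000591·2.67e-09) = 7.961e+05 rad/s.
Step 2 — f₀ = ω₀/(2π) = 1.267e+05 Hz.
Step 3 — Series Q: Q = ω₀L/R = 7.961e+05·0.000591/483 = 0.9741.
Step 4 — Bandwidth: Δω = ω₀/Q = 8.173e+05 rad/s; BW = Δω/(2π) = 1.301e+05 Hz.

(a) f₀ = 1.267e+05 Hz  (b) Q = 0.9741  (c) BW = 1.301e+05 Hz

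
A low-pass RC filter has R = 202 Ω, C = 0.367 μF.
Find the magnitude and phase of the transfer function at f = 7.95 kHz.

Step 1 — Angular frequency: ω = 2π·7950 = 4.995e+04 rad/s.
Step 2 — Transfer function: H(jω) = 1/(1 + jωRC).
Step 3 — Denominator: 1 + jωRC = 1 + j·4.995e+04·202·3.67e-07 = 1 + j3.703.
Step 4 — H = 0.06797 - j0.2517.
Step 5 — Magnitude: |H| = 0.2607 (-11.7 dB); phase: φ = -74.9°.

|H| = 0.2607 (-11.7 dB), φ = -74.9°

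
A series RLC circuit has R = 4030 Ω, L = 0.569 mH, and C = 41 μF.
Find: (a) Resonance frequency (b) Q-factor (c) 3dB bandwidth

Step 1 — Resonance condition Im(Z)=0 gives ω₀ = 1/√(LC).
Step 2 — ω₀ = 1/√(0.000569·4.1e-05) = 6547 rad/s.
Step 3 — f₀ = ω₀/(2π) = 1042 Hz.
Step 4 — Series Q: Q = ω₀L/R = 6547·0.000569/4030 = 0.0009244.
Step 5 — 3dB bandwidth: Δω = ω₀/Q = 7.083e+06 rad/s; BW = Δω/(2π) = 1.127e+06 Hz.

(a) f₀ = 1042 Hz  (b) Q = 0.0009244  (c) BW = 1.127e+06 Hz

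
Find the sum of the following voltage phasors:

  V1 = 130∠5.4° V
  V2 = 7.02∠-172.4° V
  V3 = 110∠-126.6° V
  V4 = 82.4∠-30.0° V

Step 1 — Convert each phasor to rectangular form:
  V1 = 130·(cos(5.4°) + j·sin(5.4°)) = 129.4 + j12.23 V
  V2 = 7.02·(cos(-172.4°) + j·sin(-172.4°)) = -6.958 - j0.9284 V
  V3 = 110·(cos(-126.6°) + j·sin(-126.6°)) = -65.58 - j88.31 V
  V4 = 82.4·(cos(-30.0°) + j·sin(-30.0°)) = 71.36 - j41.2 V
Step 2 — Sum components: V_total = 128.2 - j118.2 V.
Step 3 — Convert to polar: |V_total| = 174.4 V, ∠V_total = -42.7°.

V_total = 174.4∠-42.7° V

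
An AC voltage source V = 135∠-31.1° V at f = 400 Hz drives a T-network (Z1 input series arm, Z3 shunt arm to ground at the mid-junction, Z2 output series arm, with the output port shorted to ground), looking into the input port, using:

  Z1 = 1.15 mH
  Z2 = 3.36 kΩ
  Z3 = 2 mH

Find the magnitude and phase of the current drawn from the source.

Step 1 — Angular frequency: ω = 2π·f = 2π·400 = 2513 rad/s.
Step 2 — Component impedances:
  Z1: Z = jωL = j·2513·0.00115 = 0 + j2.89 Ω
  Z2: Z = R = 3360 Ω
  Z3: Z = jωL = j·2513·0.002 = 0 + j5.027 Ω
Step 3 — With the output port shorted to ground, the output series arm Z2 runs from the junction to ground; the shunt arm Z3 also runs from the junction to ground. They appear in parallel: Z3 || Z2 = 0.00752 + j5.027 Ω.
Step 4 — Series with input arm Z1: Z_in = Z1 + (Z3 || Z2) = 0.00752 + j7.917 Ω = 7.917∠89.9° Ω.
Step 5 — Source phasor: V = 135∠-31.1° V = 115.6 - j69.73 V.
Step 6 — Ohm's law: I = V / Z_total = (115.6 - j69.73) / (0.00752 + j7.917) = -8.794 - j14.61 A.
Step 7 — Convert to polar: |I| = 17.05 A, ∠I = -121.0°.

I = 17.05∠-121.0° A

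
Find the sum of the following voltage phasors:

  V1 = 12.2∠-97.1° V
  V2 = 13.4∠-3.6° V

Step 1 — Convert each phasor to rectangular form:
  V1 = 12.2·(cos(-97.1°) + j·sin(-97.1°)) = -1.508 - j12.11 V
  V2 = 13.4·(cos(-3.6°) + j·sin(-3.6°)) = 13.37 - j0.8414 V
Step 2 — Sum components: V_total = 11.87 - j12.95 V.
Step 3 — Convert to polar: |V_total| = 17.56 V, ∠V_total = -47.5°.

V_total = 17.56∠-47.5° V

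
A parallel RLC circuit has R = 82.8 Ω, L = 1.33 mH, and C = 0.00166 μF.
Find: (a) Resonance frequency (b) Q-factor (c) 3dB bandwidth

Step 1 — Resonance: ω₀ = 1/√(LC) = 1/√(0.00133·1.66e-09) = 6.73e+05 rad/s.
Step 2 — f₀ = ω₀/(2π) = 1.071e+05 Hz.
Step 3 — Parallel Q: Q = R/(ω₀L) = 82.8/(6.73e+05·0.00133) = 0.0925.
Step 4 — Bandwidth: Δω = ω₀/Q = 7.275e+06 rad/s; BW = Δω/(2π) = 1.158e+06 Hz.

(a) f₀ = 1.071e+05 Hz  (b) Q = 0.0925  (c) BW = 1.158e+06 Hz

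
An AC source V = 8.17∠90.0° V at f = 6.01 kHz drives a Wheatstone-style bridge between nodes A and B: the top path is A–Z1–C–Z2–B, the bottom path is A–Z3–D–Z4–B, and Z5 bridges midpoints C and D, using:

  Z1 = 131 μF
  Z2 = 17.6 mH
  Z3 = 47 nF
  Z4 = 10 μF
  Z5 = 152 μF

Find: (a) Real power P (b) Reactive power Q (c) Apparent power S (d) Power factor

Step 1 — Angular frequency: ω = 2π·f = 2π·6010 = 3.776e+04 rad/s.
Step 2 — Component impedances:
  Z1: Z = 1/(jωC) = -j/(ω·C) = 0 - j0.2022 Ω
  Z2: Z = jωL = j·3.776e+04·0.0176 = 0 + j664.6 Ω
  Z3: Z = 1/(jωC) = -j/(ω·C) = 0 - j563.4 Ω
  Z4: Z = 1/(jωC) = -j/(ω·C) = 0 - j2.648 Ω
  Z5: Z = 1/(jωC) = -j/(ω·C) = 0 - j0.1742 Ω
Step 3 — Bridge requires nodal analysis (the Z5 bridge couples midpoints C and D, so the two paths cannot be reduced to a simple series/parallel combination). Setting node B to ground and injecting 1 A at node A, the 3-node admittance system at A, C, D solves to V_A = Z_AB = 0 - j3.036 Ω = 3.036∠-90.0° Ω.
Step 4 — Source phasor: V = 8.17∠90.0° V = 0 + j8.17 V.
Step 5 — Current: I = V / Z = -2.691 A = 2.691∠180.0° A.
Step 6 — Complex power: S = V·I* = 0 - j21.98 VA.
Step 7 — Real power: P = Re(S) = 0 W.
Step 8 — Reactive power: Q = Im(S) = -21.98 VAR.
Step 9 — Apparent power: |S| = 21.98 VA.
Step 10 — Power factor: PF = P/|S| = 0 (leading).

(a) P = 0 W  (b) Q = -21.98 VAR  (c) S = 21.98 VA  (d) PF = 0 (leading)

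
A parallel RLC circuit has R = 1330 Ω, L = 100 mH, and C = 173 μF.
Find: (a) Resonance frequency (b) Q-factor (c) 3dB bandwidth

Step 1 — Resonance: ω₀ = 1/√(LC) = 1/√(0.1·0.000173) = 240.4 rad/s.
Step 2 — f₀ = ω₀/(2π) = 38.26 Hz.
Step 3 — Parallel Q: Q = R/(ω₀L) = 1330/(240.4·0.1) = 55.32.
Step 4 — Bandwidth: Δω = ω₀/Q = 4.346 rad/s; BW = Δω/(2π) = 0.6917 Hz.

(a) f₀ = 38.26 Hz  (b) Q = 55.32  (c) BW = 0.6917 Hz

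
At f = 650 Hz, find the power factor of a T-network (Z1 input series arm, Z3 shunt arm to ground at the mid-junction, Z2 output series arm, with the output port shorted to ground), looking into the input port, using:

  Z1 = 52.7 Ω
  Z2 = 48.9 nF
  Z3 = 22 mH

Step 1 — Angular frequency: ω = 2π·f = 2π·650 = 4084 rad/s.
Step 2 — Component impedances:
  Z1: Z = R = 52.7 Ω
  Z2: Z = 1/(jωC) = -j/(ω·C) = 0 - j5007 Ω
  Z3: Z = jωL = j·4084·0.022 = 0 + j89.85 Ω
Step 3 — With the output port shorted to ground, the output series arm Z2 runs from the junction to ground; the shunt arm Z3 also runs from the junction to ground. They appear in parallel: Z3 || Z2 = 0 + j91.49 Ω.
Step 4 — Series with input arm Z1: Z_in = Z1 + (Z3 || Z2) = 52.7 + j91.49 Ω = 105.6∠60.1° Ω.
Step 5 — Power factor: PF = cos(φ) = Re(Z)/|Z| = 52.7/105.6 = 0.4991.
Step 6 — Type: Im(Z) = 91.49 ⇒ lagging (phase φ = 60.1°).

PF = 0.4991 (lagging, φ = 60.1°)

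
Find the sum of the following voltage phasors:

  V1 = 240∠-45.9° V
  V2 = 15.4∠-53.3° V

Step 1 — Convert each phasor to rectangular form:
  V1 = 240·(cos(-45.9°) + j·sin(-45.9°)) = 167 - j172.4 V
  V2 = 15.4·(cos(-53.3°) + j·sin(-53.3°)) = 9.203 - j12.35 V
Step 2 — Sum components: V_total = 176.2 - j184.7 V.
Step 3 — Convert to polar: |V_total| = 255.3 V, ∠V_total = -46.3°.

V_total = 255.3∠-46.3° V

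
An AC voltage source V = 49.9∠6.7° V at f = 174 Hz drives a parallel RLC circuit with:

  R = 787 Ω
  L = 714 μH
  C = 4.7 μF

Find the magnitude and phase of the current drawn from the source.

Step 1 — Angular frequency: ω = 2π·f = 2π·174 = 1093 rad/s.
Step 2 — Component impedances:
  R: Z = R = 787 Ω
  L: Z = jωL = j·1093·0.000714 = 0 + j0.7806 Ω
  C: Z = 1/(jωC) = -j/(ω·C) = 0 - j194.6 Ω
Step 3 — Parallel combination: 1/Z_total = 1/R + 1/L + 1/C; Z_total = 0.0007805 + j0.7837 Ω = 0.7837∠89.9° Ω.
Step 4 — Source phasor: V = 49.9∠6.7° V = 49.56 + j5.822 V.
Step 5 — Ohm's law: I = V / Z_total = (49.56 + j5.822) / (0.0007805 + j0.7837) = 7.491 - j63.23 A.
Step 6 — Convert to polar: |I| = 63.67 A, ∠I = -83.2°.

I = 63.67∠-83.2° A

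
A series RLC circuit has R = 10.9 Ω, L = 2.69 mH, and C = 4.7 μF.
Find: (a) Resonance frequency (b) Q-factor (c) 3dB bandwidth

Step 1 — Resonance: ω₀ = 1/√(LC) = 1/√(0.00269·4.7e-06) = 8894 rad/s.
Step 2 — f₀ = ω₀/(2π) = 1415 Hz.
Step 3 — Series Q: Q = ω₀L/R = 8894·0.00269/10.9 = 2.195.
Step 4 — Bandwidth: Δω = ω₀/Q = 4052 rad/s; BW = Δω/(2π) = 644.9 Hz.

(a) f₀ = 1415 Hz  (b) Q = 2.195  (c) BW = 644.9 Hz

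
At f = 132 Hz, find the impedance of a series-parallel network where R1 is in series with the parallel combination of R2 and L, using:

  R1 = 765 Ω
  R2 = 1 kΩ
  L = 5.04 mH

Step 1 — Angular frequency: ω = 2π·f = 2π·132 = 829.4 rad/s.
Step 2 — Component impedances:
  R1: Z = R = 765 Ω
  R2: Z = R = 1000 Ω
  L: Z = jωL = j·829.4·0.00504 = 0 + j4.18 Ω
Step 3 — Parallel branch: R2 || L = 1/(1/R2 + 1/L) = 0.01747 + j4.18 Ω.
Step 4 — Series with R1: Z_total = R1 + (R2 || L) = 765 + j4.18 Ω = 765∠0.3° Ω.

Z = 765 + j4.18 Ω = 765∠0.3° Ω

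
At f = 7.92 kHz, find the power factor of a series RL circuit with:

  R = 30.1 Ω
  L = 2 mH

Step 1 — Angular frequency: ω = 2π·f = 2π·7920 = 4.976e+04 rad/s.
Step 2 — Component impedances:
  R: Z = R = 30.1 Ω
  L: Z = jωL = j·4.976e+04·0.002 = 0 + j99.53 Ω
Step 3 — Series combination: Z_total = R + L = 30.1 + j99.53 Ω = 104∠73.2° Ω.
Step 4 — Power factor: PF = cos(φ) = Re(Z)/|Z| = 30.1/103.98 = 0.2895.
Step 5 — Type: Im(Z) = 99.53 ⇒ lagging (phase φ = 73.2°).

PF = 0.2895 (lagging, φ = 73.2°)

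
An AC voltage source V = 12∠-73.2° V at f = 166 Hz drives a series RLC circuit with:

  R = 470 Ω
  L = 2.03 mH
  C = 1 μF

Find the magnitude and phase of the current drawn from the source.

Step 1 — Angular frequency: ω = 2π·f = 2π·166 = 1043 rad/s.
Step 2 — Component impedances:
  R: Z = R = 470 Ω
  L: Z = jωL = j·1043·0.00203 = 0 + j2.117 Ω
  C: Z = 1/(jωC) = -j/(ω·C) = 0 - j958.8 Ω
Step 3 — Series combination: Z_total = R + L + C = 470 - j956.6 Ω = 1066∠-63.8° Ω.
Step 4 — Source phasor: V = 12∠-73.2° V = 3.468 - j11.49 V.
Step 5 — Ohm's law: I = V / Z_total = (3.468 - j11.49) / (470 - j956.6) = 0.01111 - j0.001832 A.
Step 6 — Convert to polar: |I| = 0.01126 A, ∠I = -9.4°.

I = 0.01126∠-9.4° A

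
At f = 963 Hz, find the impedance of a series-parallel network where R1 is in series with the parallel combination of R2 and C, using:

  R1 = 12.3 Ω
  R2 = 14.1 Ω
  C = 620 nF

Step 1 — Angular frequency: ω = 2π·f = 2π·963 = 6051 rad/s.
Step 2 — Component impedances:
  R1: Z = R = 12.3 Ω
  R2: Z = R = 14.1 Ω
  C: Z = 1/(jωC) = -j/(ω·C) = 0 - j266.6 Ω
Step 3 — Parallel branch: R2 || C = 1/(1/R2 + 1/C) = 14.06 - j0.7437 Ω.
Step 4 — Series with R1: Z_total = R1 + (R2 || C) = 26.36 - j0.7437 Ω = 26.37∠-1.6° Ω.

Z = 26.36 - j0.7437 Ω = 26.37∠-1.6° Ω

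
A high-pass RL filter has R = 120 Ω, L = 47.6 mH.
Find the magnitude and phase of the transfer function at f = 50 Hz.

Step 1 — Angular frequency: ω = 2π·50 = 314.2 rad/s.
Step 2 — Transfer function: H(jω) = jωL/(R + jωL).
Step 3 — Numerator jωL = j·14.95; denominator R + jωL = 120 + j14.95.
Step 4 — H = 0.01529 + j0.1227.
Step 5 — Magnitude: |H| = 0.1237 (-18.2 dB); phase: φ = 82.9°.

|H| = 0.1237 (-18.2 dB), φ = 82.9°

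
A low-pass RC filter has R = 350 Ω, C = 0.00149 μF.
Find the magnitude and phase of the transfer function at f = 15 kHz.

Step 1 — Angular frequency: ω = 2π·1.5e+04 = 9.425e+04 rad/s.
Step 2 — Transfer function: H(jω) = 1/(1 + jωRC).
Step 3 — Denominator: 1 + jωRC = 1 + j·9.425e+04·350·1.49e-09 = 1 + j0.04915.
Step 4 — H = 0.9976 - j0.04903.
Step 5 — Magnitude: |H| = 0.9988 (-0.0 dB); phase: φ = -2.8°.

|H| = 0.9988 (-0.0 dB), φ = -2.8°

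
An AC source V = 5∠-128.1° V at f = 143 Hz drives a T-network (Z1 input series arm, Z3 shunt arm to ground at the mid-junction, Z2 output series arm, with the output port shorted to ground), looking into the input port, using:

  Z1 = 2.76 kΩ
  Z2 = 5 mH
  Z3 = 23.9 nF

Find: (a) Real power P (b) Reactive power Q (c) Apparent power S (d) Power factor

Step 1 — Angular frequency: ω = 2π·f = 2π·143 = 898.5 rad/s.
Step 2 — Component impedances:
  Z1: Z = R = 2760 Ω
  Z2: Z = jωL = j·898.5·0.005 = 0 + j4.492 Ω
  Z3: Z = 1/(jωC) = -j/(ω·C) = 0 - j4.657e+04 Ω
Step 3 — With the output port shorted to ground, the output series arm Z2 runs from the junction to ground; the shunt arm Z3 also runs from the junction to ground. They appear in parallel: Z3 || Z2 = 0 + j4.493 Ω.
Step 4 — Series with input arm Z1: Z_in = Z1 + (Z3 || Z2) = 2760 + j4.493 Ω = 2760∠0.1° Ω.
Step 5 — Source phasor: V = 5∠-128.1° V = -3.085 - j3.935 V.
Step 6 — Current: I = V / Z = -0.00112 - j0.001424 A = 0.001812∠-128.2° A.
Step 7 — Complex power: S = V·I* = 0.009058 + j1.475e-05 VA.
Step 8 — Real power: P = Re(S) = 0.009058 W.
Step 9 — Reactive power: Q = Im(S) = 1.475e-05 VAR.
Step 10 — Apparent power: |S| = 0.009058 VA.
Step 11 — Power factor: PF = P/|S| = 1 (lagging).

(a) P = 0.009058 W  (b) Q = 1.475e-05 VAR  (c) S = 0.009058 VA  (d) PF = 1 (lagging)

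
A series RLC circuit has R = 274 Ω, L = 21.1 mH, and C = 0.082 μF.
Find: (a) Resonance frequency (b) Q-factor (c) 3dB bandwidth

Step 1 — Resonance condition Im(Z)=0 gives ω₀ = 1/√(LC).
Step 2 — ω₀ = 1/√(0.0211·8.2e-08) = 2.404e+04 rad/s.
Step 3 — f₀ = ω₀/(2π) = 3826 Hz.
Step 4 — Series Q: Q = ω₀L/R = 2.404e+04·0.0211/274 = 1.851.
Step 5 — 3dB bandwidth: Δω = ω₀/Q = 1.299e+04 rad/s; BW = Δω/(2π) = 2067 Hz.

(a) f₀ = 3826 Hz  (b) Q = 1.851  (c) BW = 2067 Hz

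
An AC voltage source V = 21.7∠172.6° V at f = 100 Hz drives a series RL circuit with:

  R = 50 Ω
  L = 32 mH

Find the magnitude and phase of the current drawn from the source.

Step 1 — Angular frequency: ω = 2π·f = 2π·100 = 628.3 rad/s.
Step 2 — Component impedances:
  R: Z = R = 50 Ω
  L: Z = jωL = j·628.3·0.032 = 0 + j20.11 Ω
Step 3 — Series combination: Z_total = R + L = 50 + j20.11 Ω = 53.89∠21.9° Ω.
Step 4 — Source phasor: V = 21.7∠172.6° V = -21.52 + j2.795 V.
Step 5 — Ohm's law: I = V / Z_total = (-21.52 + j2.795) / (50 + j20.11) = -0.3511 + j0.1971 A.
Step 6 — Convert to polar: |I| = 0.4027 A, ∠I = 150.7°.

I = 0.4027∠150.7° A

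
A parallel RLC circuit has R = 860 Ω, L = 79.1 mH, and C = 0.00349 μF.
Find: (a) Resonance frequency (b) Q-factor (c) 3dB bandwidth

Step 1 — Resonance: ω₀ = 1/√(LC) = 1/√(0.0791·3.49e-09) = 6.019e+04 rad/s.
Step 2 — f₀ = ω₀/(2π) = 9579 Hz.
Step 3 — Parallel Q: Q = R/(ω₀L) = 860/(6.019e+04·0.0791) = 0.1806.
Step 4 — Bandwidth: Δω = ω₀/Q = 3.332e+05 rad/s; BW = Δω/(2π) = 5.303e+04 Hz.

(a) f₀ = 9579 Hz  (b) Q = 0.1806  (c) BW = 5.303e+04 Hz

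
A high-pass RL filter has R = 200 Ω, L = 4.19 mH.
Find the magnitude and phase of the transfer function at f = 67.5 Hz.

Step 1 — Angular frequency: ω = 2π·67.5 = 424.1 rad/s.
Step 2 — Transfer function: H(jω) = jωL/(R + jωL).
Step 3 — Numerator jωL = j·1.777; denominator R + jωL = 200 + j1.777.
Step 4 — H = 7.894e-05 + j0.008885.
Step 5 — Magnitude: |H| = 0.008885 (-41.0 dB); phase: φ = 89.5°.

|H| = 0.008885 (-41.0 dB), φ = 89.5°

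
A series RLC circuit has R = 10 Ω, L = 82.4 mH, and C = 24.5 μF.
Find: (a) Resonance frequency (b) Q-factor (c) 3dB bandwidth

Step 1 — Resonance: ω₀ = 1/√(LC) = 1/√(0.0824·2.45e-05) = 703.8 rad/s.
Step 2 — f₀ = ω₀/(2π) = 112 Hz.
Step 3 — Series Q: Q = ω₀L/R = 703.8·0.0824/10 = 5.799.
Step 4 — Bandwidth: Δω = ω₀/Q = 121.4 rad/s; BW = Δω/(2π) = 19.31 Hz.

(a) f₀ = 112 Hz  (b) Q = 5.799  (c) BW = 19.31 Hz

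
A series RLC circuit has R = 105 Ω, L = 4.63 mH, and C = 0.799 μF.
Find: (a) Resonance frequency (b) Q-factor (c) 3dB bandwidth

Step 1 — Resonance condition Im(Z)=0 gives ω₀ = 1/√(LC).
Step 2 — ω₀ = 1/√(0.00463·7.99e-07) = 1.644e+04 rad/s.
Step 3 — f₀ = ω₀/(2π) = 2617 Hz.
Step 4 — Series Q: Q = ω₀L/R = 1.644e+04·0.00463/105 = 0.725.
Step 5 — 3dB bandwidth: Δω = ω₀/Q = 2.268e+04 rad/s; BW = Δω/(2π) = 3609 Hz.

(a) f₀ = 2617 Hz  (b) Q = 0.725  (c) BW = 3609 Hz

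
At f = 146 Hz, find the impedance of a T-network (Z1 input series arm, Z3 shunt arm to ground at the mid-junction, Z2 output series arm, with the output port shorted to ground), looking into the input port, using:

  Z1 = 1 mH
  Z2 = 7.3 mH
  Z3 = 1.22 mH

Step 1 — Angular frequency: ω = 2π·f = 2π·146 = 917.3 rad/s.
Step 2 — Component impedances:
  Z1: Z = jωL = j·917.3·0.001 = 0 + j0.9173 Ω
  Z2: Z = jωL = j·917.3·0.0073 = 0 + j6.697 Ω
  Z3: Z = jωL = j·917.3·0.00122 = 0 + j1.119 Ω
Step 3 — With the output port shorted to ground, the output series arm Z2 runs from the junction to ground; the shunt arm Z3 also runs from the junction to ground. They appear in parallel: Z3 || Z2 = 0 + j0.9589 Ω.
Step 4 — Series with input arm Z1: Z_in = Z1 + (Z3 || Z2) = 0 + j1.876 Ω = 1.876∠90.0° Ω.

Z = 0 + j1.876 Ω = 1.876∠90.0° Ω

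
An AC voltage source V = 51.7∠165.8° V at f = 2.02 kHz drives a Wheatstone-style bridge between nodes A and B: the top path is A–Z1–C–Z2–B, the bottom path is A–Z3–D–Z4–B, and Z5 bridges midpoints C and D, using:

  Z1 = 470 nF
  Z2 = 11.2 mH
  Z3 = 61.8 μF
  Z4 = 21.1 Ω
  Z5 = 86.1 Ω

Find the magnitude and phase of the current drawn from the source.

Step 1 — Angular frequency: ω = 2π·f = 2π·2020 = 1.269e+04 rad/s.
Step 2 — Component impedances:
  Z1: Z = 1/(jωC) = -j/(ω·C) = 0 - j167.6 Ω
  Z2: Z = jωL = j·1.269e+04·0.0112 = 0 + j142.2 Ω
  Z3: Z = 1/(jωC) = -j/(ω·C) = 0 - j1.275 Ω
  Z4: Z = R = 21.1 Ω
  Z5: Z = R = 86.1 Ω
Step 3 — Bridge requires nodal analysis (the Z5 bridge couples midpoints C and D, so the two paths cannot be reduced to a simple series/parallel combination). Setting node B to ground and injecting 1 A at node A, the 3-node admittance system at A, C, D solves to V_A = Z_AB = 19.03 + j1.354 Ω = 19.07∠4.1° Ω.
Step 4 — Source phasor: V = 51.7∠165.8° V = -50.12 + j12.68 V.
Step 5 — Ohm's law: I = V / Z_total = (-50.12 + j12.68) / (19.03 + j1.354) = -2.574 + j0.8497 A.
Step 6 — Convert to polar: |I| = 2.711 A, ∠I = 161.7°.

I = 2.711∠161.7° A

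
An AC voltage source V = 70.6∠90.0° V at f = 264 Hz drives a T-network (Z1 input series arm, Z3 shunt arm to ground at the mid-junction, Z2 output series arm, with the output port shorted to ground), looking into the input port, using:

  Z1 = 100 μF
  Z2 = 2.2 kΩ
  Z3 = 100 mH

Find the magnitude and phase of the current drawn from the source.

Step 1 — Angular frequency: ω = 2π·f = 2π·264 = 1659 rad/s.
Step 2 — Component impedances:
  Z1: Z = 1/(jωC) = -j/(ω·C) = 0 - j6.029 Ω
  Z2: Z = R = 2200 Ω
  Z3: Z = jωL = j·1659·0.1 = 0 + j165.9 Ω
Step 3 — With the output port shorted to ground, the output series arm Z2 runs from the junction to ground; the shunt arm Z3 also runs from the junction to ground. They appear in parallel: Z3 || Z2 = 12.44 + j164.9 Ω.
Step 4 — Series with input arm Z1: Z_in = Z1 + (Z3 || Z2) = 12.44 + j158.9 Ω = 159.4∠85.5° Ω.
Step 5 — Source phasor: V = 70.6∠90.0° V = 0 + j70.6 V.
Step 6 — Ohm's law: I = V / Z_total = (0 + j70.6) / (12.44 + j158.9) = 0.4416 + j0.03456 A.
Step 7 — Convert to polar: |I| = 0.4429 A, ∠I = 4.5°.

I = 0.4429∠4.5° A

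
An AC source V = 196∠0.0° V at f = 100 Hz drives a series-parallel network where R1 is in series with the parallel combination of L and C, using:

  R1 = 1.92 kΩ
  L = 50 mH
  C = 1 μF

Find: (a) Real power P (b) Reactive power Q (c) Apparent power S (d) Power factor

Step 1 — Angular frequency: ω = 2π·f = 2π·100 = 628.3 rad/s.
Step 2 — Component impedances:
  R1: Z = R = 1920 Ω
  L: Z = jωL = j·628.3·0.05 = 0 + j31.42 Ω
  C: Z = 1/(jωC) = -j/(ω·C) = 0 - j1592 Ω
Step 3 — Parallel branch: L || C = 1/(1/L + 1/C) = 0 + j32.05 Ω.
Step 4 — Series with R1: Z_total = R1 + (L || C) = 1920 + j32.05 Ω = 1920∠1.0° Ω.
Step 5 — Source phasor: V = 196∠0.0° V = 196 V.
Step 6 — Current: I = V / Z = 0.1021 - j0.001703 A = 0.1021∠-1.0° A.
Step 7 — Complex power: S = V·I* = 20 + j0.3339 VA.
Step 8 — Real power: P = Re(S) = 20 W.
Step 9 — Reactive power: Q = Im(S) = 0.3339 VAR.
Step 10 — Apparent power: |S| = 20.01 VA.
Step 11 — Power factor: PF = P/|S| = 0.9999 (lagging).

(a) P = 20 W  (b) Q = 0.3339 VAR  (c) S = 20.01 VA  (d) PF = 0.9999 (lagging)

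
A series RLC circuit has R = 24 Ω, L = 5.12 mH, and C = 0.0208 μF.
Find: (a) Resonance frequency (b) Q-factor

Step 1 — Resonance condition Im(Z)=0 gives ω₀ = 1/√(LC).
Step 2 — ω₀ = 1/√(0.00512·2.08e-08) = 9.69e+04 rad/s.
Step 3 — f₀ = ω₀/(2π) = 1.542e+04 Hz.
Step 4 — Series Q: Q = ω₀L/R = 9.69e+04·0.00512/24 = 20.67.

(a) f₀ = 1.542e+04 Hz  (b) Q = 20.67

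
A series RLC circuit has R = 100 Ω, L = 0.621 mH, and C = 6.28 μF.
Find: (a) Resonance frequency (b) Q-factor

Step 1 — Resonance condition Im(Z)=0 gives ω₀ = 1/√(LC).
Step 2 — ω₀ = 1/√(0.000621·6.28e-06) = 1.601e+04 rad/s.
Step 3 — f₀ = ω₀/(2π) = 2549 Hz.
Step 4 — Series Q: Q = ω₀L/R = 1.601e+04·0.000621/100 = 0.09944.

(a) f₀ = 2549 Hz  (b) Q = 0.09944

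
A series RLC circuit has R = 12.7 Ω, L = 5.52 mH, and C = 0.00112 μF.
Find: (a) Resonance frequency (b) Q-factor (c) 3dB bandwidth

Step 1 — Resonance: ω₀ = 1/√(LC) = 1/√(0.00552·1.12e-09) = 4.022e+05 rad/s.
Step 2 — f₀ = ω₀/(2π) = 6.401e+04 Hz.
Step 3 — Series Q: Q = ω₀L/R = 4.022e+05·0.00552/12.7 = 174.8.
Step 4 — Bandwidth: Δω = ω₀/Q = 2301 rad/s; BW = Δω/(2π) = 366.2 Hz.

(a) f₀ = 6.401e+04 Hz  (b) Q = 174.8  (c) BW = 366.2 Hz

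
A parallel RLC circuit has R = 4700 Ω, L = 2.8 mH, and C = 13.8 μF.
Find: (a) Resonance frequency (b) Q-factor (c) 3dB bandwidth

Step 1 — Resonance: ω₀ = 1/√(LC) = 1/√(0.0028·1.38e-05) = 5087 rad/s.
Step 2 — f₀ = ω₀/(2π) = 809.7 Hz.
Step 3 — Parallel Q: Q = R/(ω₀L) = 4700/(5087·0.0028) = 330.
Step 4 — Bandwidth: Δω = ω₀/Q = 15.42 rad/s; BW = Δω/(2π) = 2.454 Hz.

(a) f₀ = 809.7 Hz  (b) Q = 330  (c) BW = 2.454 Hz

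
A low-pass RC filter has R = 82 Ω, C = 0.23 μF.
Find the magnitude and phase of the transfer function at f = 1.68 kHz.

Step 1 — Angular frequency: ω = 2π·1680 = 1.056e+04 rad/s.
Step 2 — Transfer function: H(jω) = 1/(1 + jωRC).
Step 3 — Denominator: 1 + jωRC = 1 + j·1.056e+04·82·2.3e-07 = 1 + j0.1991.
Step 4 — H = 0.9619 - j0.1915.
Step 5 — Magnitude: |H| = 0.9808 (-0.2 dB); phase: φ = -11.3°.

|H| = 0.9808 (-0.2 dB), φ = -11.3°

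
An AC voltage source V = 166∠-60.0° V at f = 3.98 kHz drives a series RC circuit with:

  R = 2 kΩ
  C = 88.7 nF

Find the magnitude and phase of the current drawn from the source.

Step 1 — Angular frequency: ω = 2π·f = 2π·3980 = 2.501e+04 rad/s.
Step 2 — Component impedances:
  R: Z = R = 2000 Ω
  C: Z = 1/(jωC) = -j/(ω·C) = 0 - j450.8 Ω
Step 3 — Series combination: Z_total = R + C = 2000 - j450.8 Ω = 2050∠-12.7° Ω.
Step 4 — Source phasor: V = 166∠-60.0° V = 83 - j143.8 V.
Step 5 — Ohm's law: I = V / Z_total = (83 - j143.8) / (2000 - j450.8) = 0.05491 - j0.0595 A.
Step 6 — Convert to polar: |I| = 0.08097 A, ∠I = -47.3°.

I = 0.08097∠-47.3° A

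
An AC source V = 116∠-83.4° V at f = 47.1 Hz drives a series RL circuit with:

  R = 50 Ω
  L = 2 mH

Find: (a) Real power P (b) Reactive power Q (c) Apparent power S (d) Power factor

Step 1 — Angular frequency: ω = 2π·f = 2π·47.1 = 295.9 rad/s.
Step 2 — Component impedances:
  R: Z = R = 50 Ω
  L: Z = jωL = j·295.9·0.002 = 0 + j0.5919 Ω
Step 3 — Series combination: Z_total = R + L = 50 + j0.5919 Ω = 50∠0.7° Ω.
Step 4 — Source phasor: V = 116∠-83.4° V = 13.33 - j115.2 V.
Step 5 — Current: I = V / Z = 0.2393 - j2.307 A = 2.32∠-84.1° A.
Step 6 — Complex power: S = V·I* = 269.1 + j3.185 VA.
Step 7 — Real power: P = Re(S) = 269.1 W.
Step 8 — Reactive power: Q = Im(S) = 3.185 VAR.
Step 9 — Apparent power: |S| = 269.1 VA.
Step 10 — Power factor: PF = P/|S| = 0.9999 (lagging).

(a) P = 269.1 W  (b) Q = 3.185 VAR  (c) S = 269.1 VA  (d) PF = 0.9999 (lagging)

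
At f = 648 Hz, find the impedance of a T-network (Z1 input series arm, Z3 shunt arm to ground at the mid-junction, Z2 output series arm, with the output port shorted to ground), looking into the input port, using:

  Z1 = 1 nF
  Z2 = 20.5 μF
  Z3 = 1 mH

Step 1 — Angular frequency: ω = 2π·f = 2π·648 = 4072 rad/s.
Step 2 — Component impedances:
  Z1: Z = 1/(jωC) = -j/(ω·C) = 0 - j2.456e+05 Ω
  Z2: Z = 1/(jωC) = -j/(ω·C) = 0 - j11.98 Ω
  Z3: Z = jωL = j·4072·0.001 = 0 + j4.072 Ω
Step 3 — With the output port shorted to ground, the output series arm Z2 runs from the junction to ground; the shunt arm Z3 also runs from the junction to ground. They appear in parallel: Z3 || Z2 = 0 + j6.167 Ω.
Step 4 — Series with input arm Z1: Z_in = Z1 + (Z3 || Z2) = 0 - j2.456e+05 Ω = 2.456e+05∠-90.0° Ω.

Z = 0 - j2.456e+05 Ω = 2.456e+05∠-90.0° Ω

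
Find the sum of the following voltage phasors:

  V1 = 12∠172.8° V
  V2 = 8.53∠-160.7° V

Step 1 — Convert each phasor to rectangular form:
  V1 = 12·(cos(172.8°) + j·sin(172.8°)) = -11.91 + j1.504 V
  V2 = 8.53·(cos(-160.7°) + j·sin(-160.7°)) = -8.051 - j2.819 V
Step 2 — Sum components: V_total = -19.96 - j1.315 V.
Step 3 — Convert to polar: |V_total| = 20 V, ∠V_total = -176.2°.

V_total = 20∠-176.2° V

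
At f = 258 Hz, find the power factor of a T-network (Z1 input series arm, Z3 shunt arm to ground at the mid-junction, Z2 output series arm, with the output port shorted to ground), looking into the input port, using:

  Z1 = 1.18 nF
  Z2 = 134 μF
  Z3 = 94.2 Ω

Step 1 — Angular frequency: ω = 2π·f = 2π·258 = 1621 rad/s.
Step 2 — Component impedances:
  Z1: Z = 1/(jωC) = -j/(ω·C) = 0 - j5.228e+05 Ω
  Z2: Z = 1/(jωC) = -j/(ω·C) = 0 - j4.604 Ω
  Z3: Z = R = 94.2 Ω
Step 3 — With the output port shorted to ground, the output series arm Z2 runs from the junction to ground; the shunt arm Z3 also runs from the junction to ground. They appear in parallel: Z3 || Z2 = 0.2244 - j4.593 Ω.
Step 4 — Series with input arm Z1: Z_in = Z1 + (Z3 || Z2) = 0.2244 - j5.228e+05 Ω = 5.228e+05∠-90.0° Ω.
Step 5 — Power factor: PF = cos(φ) = Re(Z)/|Z| = 0.22444/5.2278e+05 = 4.293e-07.
Step 6 — Type: Im(Z) = -5.228e+05 ⇒ leading (phase φ = -90.0°).

PF = 4.293e-07 (leading, φ = -90.0°)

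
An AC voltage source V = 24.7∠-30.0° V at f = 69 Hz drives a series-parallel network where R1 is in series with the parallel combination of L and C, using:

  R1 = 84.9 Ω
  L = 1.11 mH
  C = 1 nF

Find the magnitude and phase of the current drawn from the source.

Step 1 — Angular frequency: ω = 2π·f = 2π·69 = 433.5 rad/s.
Step 2 — Component impedances:
  R1: Z = R = 84.9 Ω
  L: Z = jωL = j·433.5·0.00111 = 0 + j0.4812 Ω
  C: Z = 1/(jωC) = -j/(ω·C) = 0 - j2.307e+06 Ω
Step 3 — Parallel branch: L || C = 1/(1/L + 1/C) = 0 + j0.4812 Ω.
Step 4 — Series with R1: Z_total = R1 + (L || C) = 84.9 + j0.4812 Ω = 84.9∠0.3° Ω.
Step 5 — Source phasor: V = 24.7∠-30.0° V = 21.39 - j12.35 V.
Step 6 — Ohm's law: I = V / Z_total = (21.39 - j12.35) / (84.9 + j0.4812) = 0.2511 - j0.1469 A.
Step 7 — Convert to polar: |I| = 0.2909 A, ∠I = -30.3°.

I = 0.2909∠-30.3° A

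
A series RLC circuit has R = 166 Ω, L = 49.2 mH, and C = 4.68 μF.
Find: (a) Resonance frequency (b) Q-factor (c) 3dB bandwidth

Step 1 — Resonance condition Im(Z)=0 gives ω₀ = 1/√(LC).
Step 2 — ω₀ = 1/√(0.0492·4.68e-06) = 2084 rad/s.
Step 3 — f₀ = ω₀/(2π) = 331.7 Hz.
Step 4 — Series Q: Q = ω₀L/R = 2084·0.0492/166 = 0.6177.
Step 5 — 3dB bandwidth: Δω = ω₀/Q = 3374 rad/s; BW = Δω/(2π) = 537 Hz.

(a) f₀ = 331.7 Hz  (b) Q = 0.6177  (c) BW = 537 Hz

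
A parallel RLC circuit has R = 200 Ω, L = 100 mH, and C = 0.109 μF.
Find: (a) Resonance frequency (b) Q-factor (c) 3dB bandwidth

Step 1 — Resonance: ω₀ = 1/√(LC) = 1/√(0.1·1.09e-07) = 9578 rad/s.
Step 2 — f₀ = ω₀/(2π) = 1524 Hz.
Step 3 — Parallel Q: Q = R/(ω₀L) = 200/(9578·0.1) = 0.2088.
Step 4 — Bandwidth: Δω = ω₀/Q = 4.587e+04 rad/s; BW = Δω/(2π) = 7301 Hz.

(a) f₀ = 1524 Hz  (b) Q = 0.2088  (c) BW = 7301 Hz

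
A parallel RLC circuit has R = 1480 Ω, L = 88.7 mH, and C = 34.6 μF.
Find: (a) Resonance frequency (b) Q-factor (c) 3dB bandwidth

Step 1 — Resonance: ω₀ = 1/√(LC) = 1/√(0.0887·3.46e-05) = 570.8 rad/s.
Step 2 — f₀ = ω₀/(2π) = 90.85 Hz.
Step 3 — Parallel Q: Q = R/(ω₀L) = 1480/(570.8·0.0887) = 29.23.
Step 4 — Bandwidth: Δω = ω₀/Q = 19.53 rad/s; BW = Δω/(2π) = 3.108 Hz.

(a) f₀ = 90.85 Hz  (b) Q = 29.23  (c) BW = 3.108 Hz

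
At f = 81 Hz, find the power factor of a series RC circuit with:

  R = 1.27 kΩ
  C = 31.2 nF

Step 1 — Angular frequency: ω = 2π·f = 2π·81 = 508.9 rad/s.
Step 2 — Component impedances:
  R: Z = R = 1270 Ω
  C: Z = 1/(jωC) = -j/(ω·C) = 0 - j6.298e+04 Ω
Step 3 — Series combination: Z_total = R + C = 1270 - j6.298e+04 Ω = 6.299e+04∠-88.8° Ω.
Step 4 — Power factor: PF = cos(φ) = Re(Z)/|Z| = 1270/6.299e+04 = 0.02016.
Step 5 — Type: Im(Z) = -6.298e+04 ⇒ leading (phase φ = -88.8°).

PF = 0.02016 (leading, φ = -88.8°)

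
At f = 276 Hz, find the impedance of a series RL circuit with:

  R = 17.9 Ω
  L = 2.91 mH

Step 1 — Angular frequency: ω = 2π·f = 2π·276 = 1734 rad/s.
Step 2 — Component impedances:
  R: Z = R = 17.9 Ω
  L: Z = jωL = j·1734·0.00291 = 0 + j5.046 Ω
Step 3 — Series combination: Z_total = R + L = 17.9 + j5.046 Ω = 18.6∠15.7° Ω.

Z = 17.9 + j5.046 Ω = 18.6∠15.7° Ω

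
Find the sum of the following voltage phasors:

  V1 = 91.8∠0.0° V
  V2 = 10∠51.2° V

Step 1 — Convert each phasor to rectangular form:
  V1 = 91.8·(cos(0.0°) + j·sin(0.0°)) = 91.8 V
  V2 = 10·(cos(51.2°) + j·sin(51.2°)) = 6.266 + j7.793 V
Step 2 — Sum components: V_total = 98.07 + j7.793 V.
Step 3 — Convert to polar: |V_total| = 98.38 V, ∠V_total = 4.5°.

V_total = 98.38∠4.5° V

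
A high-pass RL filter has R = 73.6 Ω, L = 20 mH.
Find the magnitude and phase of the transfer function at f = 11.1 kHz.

Step 1 — Angular frequency: ω = 2π·1.11e+04 = 6.974e+04 rad/s.
Step 2 — Transfer function: H(jω) = jωL/(R + jωL).
Step 3 — Numerator jωL = j·1395; denominator R + jωL = 73.6 + j1395.
Step 4 — H = 0.9972 + j0.05262.
Step 5 — Magnitude: |H| = 0.9986 (-0.0 dB); phase: φ = 3.0°.

|H| = 0.9986 (-0.0 dB), φ = 3.0°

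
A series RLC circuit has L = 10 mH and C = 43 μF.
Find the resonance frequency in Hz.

Step 1 — Resonance condition Im(Z)=0 gives ω₀ = 1/√(LC).
Step 2 — ω₀ = 1/√(0.01·4.3e-05) = 1525 rad/s.
Step 3 — f₀ = ω₀/(2π) = 242.7 Hz.

f₀ = 242.7 Hz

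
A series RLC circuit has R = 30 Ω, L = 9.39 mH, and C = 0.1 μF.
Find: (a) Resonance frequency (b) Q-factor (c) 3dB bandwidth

Step 1 — Resonance condition Im(Z)=0 gives ω₀ = 1/√(LC).
Step 2 — ω₀ = 1/√(0.00939·1e-07) = 3.263e+04 rad/s.
Step 3 — f₀ = ω₀/(2π) = 5194 Hz.
Step 4 — Series Q: Q = ω₀L/R = 3.263e+04·0.00939/30 = 10.21.
Step 5 — 3dB bandwidth: Δω = ω₀/Q = 3195 rad/s; BW = Δω/(2π) = 508.5 Hz.

(a) f₀ = 5194 Hz  (b) Q = 10.21  (c) BW = 508.5 Hz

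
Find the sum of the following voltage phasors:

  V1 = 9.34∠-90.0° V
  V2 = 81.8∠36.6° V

Step 1 — Convert each phasor to rectangular form:
  V1 = 9.34·(cos(-90.0°) + j·sin(-90.0°)) = 0 - j9.34 V
  V2 = 81.8·(cos(36.6°) + j·sin(36.6°)) = 65.67 + j48.77 V
Step 2 — Sum components: V_total = 65.67 + j39.43 V.
Step 3 — Convert to polar: |V_total| = 76.6 V, ∠V_total = 31.0°.

V_total = 76.6∠31.0° V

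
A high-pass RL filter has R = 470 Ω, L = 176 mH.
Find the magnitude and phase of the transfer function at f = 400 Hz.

Step 1 — Angular frequency: ω = 2π·400 = 2513 rad/s.
Step 2 — Transfer function: H(jω) = jωL/(R + jωL).
Step 3 — Numerator jωL = j·442.3; denominator R + jωL = 470 + j442.3.
Step 4 — H = 0.4697 + j0.4991.
Step 5 — Magnitude: |H| = 0.6854 (-3.3 dB); phase: φ = 46.7°.

|H| = 0.6854 (-3.3 dB), φ = 46.7°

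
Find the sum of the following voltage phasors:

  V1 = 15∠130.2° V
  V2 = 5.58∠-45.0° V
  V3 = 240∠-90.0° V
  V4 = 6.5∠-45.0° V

Step 1 — Convert each phasor to rectangular form:
  V1 = 15·(cos(130.2°) + j·sin(130.2°)) = -9.682 + j11.46 V
  V2 = 5.58·(cos(-45.0°) + j·sin(-45.0°)) = 3.946 - j3.946 V
  V3 = 240·(cos(-90.0°) + j·sin(-90.0°)) = 0 - j240 V
  V4 = 6.5·(cos(-45.0°) + j·sin(-45.0°)) = 4.596 - j4.596 V
Step 2 — Sum components: V_total = -1.14 - j237.1 V.
Step 3 — Convert to polar: |V_total| = 237.1 V, ∠V_total = -90.3°.

V_total = 237.1∠-90.3° V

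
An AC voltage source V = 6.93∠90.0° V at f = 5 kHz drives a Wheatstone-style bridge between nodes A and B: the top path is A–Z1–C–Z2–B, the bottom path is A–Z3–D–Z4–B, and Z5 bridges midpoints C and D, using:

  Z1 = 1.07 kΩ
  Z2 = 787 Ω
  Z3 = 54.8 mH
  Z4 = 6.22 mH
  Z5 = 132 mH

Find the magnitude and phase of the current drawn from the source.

Step 1 — Angular frequency: ω = 2π·f = 2π·5000 = 3.142e+04 rad/s.
Step 2 — Component impedances:
  Z1: Z = R = 1070 Ω
  Z2: Z = R = 787 Ω
  Z3: Z = jωL = j·3.142e+04·0.0548 = 0 + j1722 Ω
  Z4: Z = jωL = j·3.142e+04·0.00622 = 0 + j195.4 Ω
  Z5: Z = jωL = j·3.142e+04·0.132 = 0 + j4147 Ω
Step 3 — Bridge requires nodal analysis (the Z5 bridge couples midpoints C and D, so the two paths cannot be reduced to a simple series/parallel combination). Setting node B to ground and injecting 1 A at node A, the 3-node admittance system at A, C, D solves to V_A = Z_AB = 916.8 + j924.2 Ω = 1302∠45.2° Ω.
Step 4 — Source phasor: V = 6.93∠90.0° V = 0 + j6.93 V.
Step 5 — Ohm's law: I = V / Z_total = (0 + j6.93) / (916.8 + j924.2) = 0.003779 + j0.003749 A.
Step 6 — Convert to polar: |I| = 0.005323 A, ∠I = 44.8°.

I = 0.005323∠44.8° A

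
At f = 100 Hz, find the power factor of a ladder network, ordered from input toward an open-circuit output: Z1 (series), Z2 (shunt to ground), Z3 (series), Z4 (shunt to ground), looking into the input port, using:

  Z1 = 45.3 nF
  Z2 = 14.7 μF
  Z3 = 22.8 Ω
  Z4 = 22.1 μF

Step 1 — Angular frequency: ω = 2π·f = 2π·100 = 628.3 rad/s.
Step 2 — Component impedances:
  Z1: Z = 1/(jωC) = -j/(ω·C) = 0 - j3.513e+04 Ω
  Z2: Z = 1/(jωC) = -j/(ω·C) = 0 - j108.3 Ω
  Z3: Z = R = 22.8 Ω
  Z4: Z = 1/(jωC) = -j/(ω·C) = 0 - j72.02 Ω
Step 3 — Ladder network (open output): work backward from the far end, alternating series and parallel combinations. Z_in = 8.093 - j3.518e+04 Ω = 3.518e+04∠-90.0° Ω.
Step 4 — Power factor: PF = cos(φ) = Re(Z)/|Z| = 8.0934/35178 = 0.0002301.
Step 5 — Type: Im(Z) = -3.518e+04 ⇒ leading (phase φ = -90.0°).

PF = 0.0002301 (leading, φ = -90.0°)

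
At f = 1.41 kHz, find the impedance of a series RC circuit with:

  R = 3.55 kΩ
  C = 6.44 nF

Step 1 — Angular frequency: ω = 2π·f = 2π·1410 = 8859 rad/s.
Step 2 — Component impedances:
  R: Z = R = 3550 Ω
  C: Z = 1/(jωC) = -j/(ω·C) = 0 - j1.753e+04 Ω
Step 3 — Series combination: Z_total = R + C = 3550 - j1.753e+04 Ω = 1.788e+04∠-78.6° Ω.

Z = 3550 - j1.753e+04 Ω = 1.788e+04∠-78.6° Ω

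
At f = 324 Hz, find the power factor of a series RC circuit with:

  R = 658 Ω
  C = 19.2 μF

Step 1 — Angular frequency: ω = 2π·f = 2π·324 = 2036 rad/s.
Step 2 — Component impedances:
  R: Z = R = 658 Ω
  C: Z = 1/(jωC) = -j/(ω·C) = 0 - j25.58 Ω
Step 3 — Series combination: Z_total = R + C = 658 - j25.58 Ω = 658.5∠-2.2° Ω.
Step 4 — Power factor: PF = cos(φ) = Re(Z)/|Z| = 658/658.5 = 0.9992.
Step 5 — Type: Im(Z) = -25.58 ⇒ leading (phase φ = -2.2°).

PF = 0.9992 (leading, φ = -2.2°)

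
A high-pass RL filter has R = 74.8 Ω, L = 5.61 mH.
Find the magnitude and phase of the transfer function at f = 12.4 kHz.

Step 1 — Angular frequency: ω = 2π·1.24e+04 = 7.791e+04 rad/s.
Step 2 — Transfer function: H(jω) = jωL/(R + jωL).
Step 3 — Numerator jωL = j·437.1; denominator R + jωL = 74.8 + j437.1.
Step 4 — H = 0.9715 + j0.1663.
Step 5 — Magnitude: |H| = 0.9857 (-0.1 dB); phase: φ = 9.7°.

|H| = 0.9857 (-0.1 dB), φ = 9.7°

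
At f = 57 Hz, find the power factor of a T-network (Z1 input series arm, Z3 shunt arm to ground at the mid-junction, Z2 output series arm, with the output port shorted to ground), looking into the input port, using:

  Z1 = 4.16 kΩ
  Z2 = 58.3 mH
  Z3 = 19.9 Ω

Step 1 — Angular frequency: ω = 2π·f = 2π·57 = 358.1 rad/s.
Step 2 — Component impedances:
  Z1: Z = R = 4160 Ω
  Z2: Z = jωL = j·358.1·0.0583 = 0 + j20.88 Ω
  Z3: Z = R = 19.9 Ω
Step 3 — With the output port shorted to ground, the output series arm Z2 runs from the junction to ground; the shunt arm Z3 also runs from the junction to ground. They appear in parallel: Z3 || Z2 = 10.43 + j9.939 Ω.
Step 4 — Series with input arm Z1: Z_in = Z1 + (Z3 || Z2) = 4170 + j9.939 Ω = 4170∠0.1° Ω.
Step 5 — Power factor: PF = cos(φ) = Re(Z)/|Z| = 4170/4170 = 1.
Step 6 — Type: Im(Z) = 9.939 ⇒ lagging (phase φ = 0.1°).

PF = 1 (lagging, φ = 0.1°)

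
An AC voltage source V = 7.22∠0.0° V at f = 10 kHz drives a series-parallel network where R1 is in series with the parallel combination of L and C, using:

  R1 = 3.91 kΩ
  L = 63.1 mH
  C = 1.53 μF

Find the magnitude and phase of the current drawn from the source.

Step 1 — Angular frequency: ω = 2π·f = 2π·1e+04 = 6.283e+04 rad/s.
Step 2 — Component impedances:
  R1: Z = R = 3910 Ω
  L: Z = jωL = j·6.283e+04·0.0631 = 0 + j3965 Ω
  C: Z = 1/(jωC) = -j/(ω·C) = 0 - j10.4 Ω
Step 3 — Parallel branch: L || C = 1/(1/L + 1/C) = 0 - j10.43 Ω.
Step 4 — Series with R1: Z_total = R1 + (L || C) = 3910 - j10.43 Ω = 3910∠-0.2° Ω.
Step 5 — Source phasor: V = 7.22∠0.0° V = 7.22 V.
Step 6 — Ohm's law: I = V / Z_total = (7.22) / (3910 - j10.43) = 0.001847 + j4.925e-06 A.
Step 7 — Convert to polar: |I| = 0.001847 A, ∠I = 0.2°.

I = 0.001847∠0.2° A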